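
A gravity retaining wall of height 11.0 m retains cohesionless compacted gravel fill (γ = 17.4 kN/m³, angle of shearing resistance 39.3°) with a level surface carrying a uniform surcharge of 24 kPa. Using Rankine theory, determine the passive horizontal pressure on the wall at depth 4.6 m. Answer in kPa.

K_p = (1 + sin φ)/(1 − sin φ) = 4.455.
σ_v = γz + q = 17.4 × 4.6 + 24 = 104.0 kPa.
σ_h = K_p σ_v = 4.455 × 104.0 = 463.5 kPa.

464 kPa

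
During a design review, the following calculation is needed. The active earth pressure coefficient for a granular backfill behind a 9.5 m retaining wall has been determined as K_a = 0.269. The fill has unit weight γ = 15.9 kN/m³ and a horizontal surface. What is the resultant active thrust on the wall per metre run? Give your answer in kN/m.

193 kN/m

P = ½ K_a γ H² = 0.5 × 0.269 × 15.9 × 9.5² = 193.0 kN/m.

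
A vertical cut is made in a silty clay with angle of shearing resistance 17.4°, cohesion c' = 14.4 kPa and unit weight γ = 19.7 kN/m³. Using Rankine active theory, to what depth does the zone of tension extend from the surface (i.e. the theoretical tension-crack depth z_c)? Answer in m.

1.99 m

K_a = tan²(45° − 17.4°/2) = 0.5396; √K_a = 0.7346.
The active pressure is zero where K_a γ z = 2c√K_a, so z_c = 2c/(γ√K_a) = 2×14.4/(19.7×0.7346) = 1.990 m.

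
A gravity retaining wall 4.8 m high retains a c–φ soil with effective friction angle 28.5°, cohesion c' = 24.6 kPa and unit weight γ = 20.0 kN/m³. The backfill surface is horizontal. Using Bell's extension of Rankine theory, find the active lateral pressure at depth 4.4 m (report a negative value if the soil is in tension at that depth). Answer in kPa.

K_a = (1 − sin φ)/(1 + sin φ) = 0.3540.
σ_a = K_a γ z − 2c√K_a = 0.3540×20.0×4.4 − 2×24.6×0.5949 = 1.877 kPa.

1.88 kPa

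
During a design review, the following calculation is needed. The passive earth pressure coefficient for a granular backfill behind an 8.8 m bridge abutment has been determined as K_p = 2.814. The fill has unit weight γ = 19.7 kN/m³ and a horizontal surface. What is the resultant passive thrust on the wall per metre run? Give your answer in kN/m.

P = ½ K_p γ H² = 0.5 × 2.814 × 19.7 × 8.8² = 2146 kN/m.

2150 kN/m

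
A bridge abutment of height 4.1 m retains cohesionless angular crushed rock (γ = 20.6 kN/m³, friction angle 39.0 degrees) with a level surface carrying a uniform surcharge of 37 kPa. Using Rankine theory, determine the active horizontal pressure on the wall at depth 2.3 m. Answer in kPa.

19.2 kPa

K_a = (1 − sin φ)/(1 + sin φ) = 0.2275.
σ_v = γz + q = 20.6 × 2.3 + 37 = 84.38 kPa.
σ_h = K_a σ_v = 0.2275 × 84.38 = 19.20 kPa.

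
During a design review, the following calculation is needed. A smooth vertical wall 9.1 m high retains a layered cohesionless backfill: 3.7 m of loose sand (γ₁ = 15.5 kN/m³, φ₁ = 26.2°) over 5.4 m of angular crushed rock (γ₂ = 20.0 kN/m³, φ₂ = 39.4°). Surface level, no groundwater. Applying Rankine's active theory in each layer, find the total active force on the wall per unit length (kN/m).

175 kN/m

K_a1 = tan²(45°−26.2°/2) = 0.3874; K_a2 = tan²(45°−39.4°/2) = 0.2234.
Layer 1: σ at base = K_a1 γ₁ h₁ = 22.22 kPa; P₁ = ½×22.22×3.7 = 41.11.
Layer 2: σ_v at top = γ₁h₁ = 57.35; σ_h top = K_a2×57.35 = 12.81; σ_h base = K_a2×(57.35+20.0×5.4) = 36.95.
P₂ = ½(12.81+36.95)×5.4 = 134.4. Total P_a = 41.11+134.4 = 175.5 kN/m.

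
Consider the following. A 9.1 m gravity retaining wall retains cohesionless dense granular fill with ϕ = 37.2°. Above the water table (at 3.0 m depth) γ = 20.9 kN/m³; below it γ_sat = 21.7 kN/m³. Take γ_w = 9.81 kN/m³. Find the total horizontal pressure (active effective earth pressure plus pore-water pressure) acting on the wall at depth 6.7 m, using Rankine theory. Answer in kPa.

62.6 kPa

K_a = (1 − sin φ)/(1 + sin φ) = 0.2464.
γ' = 21.7 − 9.81 = 11.89 kN/m³.
Effective vertical stress at 6.7 m: σ'_v = 20.9×3.0 + 11.89×3.70 = 106.7 kPa.
σ'_h = K_a σ'_v = 0.2464 × 106.7 = 26.29 kPa; u = γ_w × 3.70 = 36.30 kPa.
Total σ_h = 26.29 + 36.30 = 62.59 kPa.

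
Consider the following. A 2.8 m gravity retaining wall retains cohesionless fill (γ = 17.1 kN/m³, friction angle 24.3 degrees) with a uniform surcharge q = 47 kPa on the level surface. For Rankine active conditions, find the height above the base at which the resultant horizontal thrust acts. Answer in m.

K_a = 0.4169.
Triangular part P₁ = ½K_aγH² = 27.95 at H/3 = 0.9333 m; rectangular part P₂ = K_a q H = 54.87 at H/2 = 1.400 m.
ȳ = (P₁·0.9333 + P₂·1.400)/(P₁+P₂) = 1.243 m.

1.24 m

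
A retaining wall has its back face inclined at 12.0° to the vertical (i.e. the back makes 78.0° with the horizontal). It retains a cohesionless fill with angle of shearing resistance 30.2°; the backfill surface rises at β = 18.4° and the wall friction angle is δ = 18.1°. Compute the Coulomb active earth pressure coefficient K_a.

K_a = sin²(α+φ) / [sin²α · sin(α−δ) · (1 + √{sin(φ+δ)sin(φ−β) / (sin(α−δ)sin(α+β))})²].
With α = 78.0°, φ = 30.2°, δ = 18.1°, β = 18.4°: K_a = 0.5396.

0.540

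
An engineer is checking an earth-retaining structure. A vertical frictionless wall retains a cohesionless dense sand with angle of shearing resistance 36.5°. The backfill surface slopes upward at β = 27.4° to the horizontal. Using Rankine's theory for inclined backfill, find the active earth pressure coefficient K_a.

0.359

K_a = cos β · (cos β − √(cos²β − cos²φ)) / (cos β + √(cos²β − cos²φ)).
cos β = 0.8878, cos φ = 0.8039, √(cos²β − cos²φ) = 0.3769.
K_a = 0.8878 × (0.8878 − 0.3769)/(0.8878 + 0.3769) = 0.3587.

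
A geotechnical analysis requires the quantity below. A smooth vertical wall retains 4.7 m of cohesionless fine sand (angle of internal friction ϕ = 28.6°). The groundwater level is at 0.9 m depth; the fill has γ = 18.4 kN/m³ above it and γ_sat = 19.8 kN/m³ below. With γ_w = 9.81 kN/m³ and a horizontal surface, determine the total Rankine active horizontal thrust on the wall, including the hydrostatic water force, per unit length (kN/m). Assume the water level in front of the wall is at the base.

K_a = tan²(45° − φ/2) = 0.3525.
γ' = 19.8 − 9.81 = 9.990 kN/m³. Depth below WT = 3.8 m.
σ'_h at WT = K_a γ d_w = 5.838 kPa; at base = 5.838 + K_a γ' × 3.8 = 19.22 kPa.
P₁ (0–0.9 m) = ½×5.838×0.9 = 2.627. P₂ (0.9–4.7 m) = ½(5.838+19.22)×3.8 = 47.61.
P_w = ½ γ_w h₂² = 0.5×9.81×3.8² = 70.83. Total = 2.627+47.61+70.83 = 121.1 kN/m.

121 kN/m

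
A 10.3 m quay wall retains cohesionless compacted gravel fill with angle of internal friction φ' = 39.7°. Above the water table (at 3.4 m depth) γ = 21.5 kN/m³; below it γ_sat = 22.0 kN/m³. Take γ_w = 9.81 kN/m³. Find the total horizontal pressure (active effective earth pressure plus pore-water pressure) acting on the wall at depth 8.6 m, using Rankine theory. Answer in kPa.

K_a = (1 − sin φ)/(1 + sin φ) = 0.2204.
γ' = 22.0 − 9.81 = 12.19 kN/m³.
Effective vertical stress at 8.6 m: σ'_v = 21.5×3.4 + 12.19×5.20 = 136.5 kPa.
σ'_h = K_a σ'_v = 0.2204 × 136.5 = 30.09 kPa; u = γ_w × 5.20 = 51.01 kPa.
Total σ_h = 30.09 + 51.01 = 81.10 kPa.

81.1 kPa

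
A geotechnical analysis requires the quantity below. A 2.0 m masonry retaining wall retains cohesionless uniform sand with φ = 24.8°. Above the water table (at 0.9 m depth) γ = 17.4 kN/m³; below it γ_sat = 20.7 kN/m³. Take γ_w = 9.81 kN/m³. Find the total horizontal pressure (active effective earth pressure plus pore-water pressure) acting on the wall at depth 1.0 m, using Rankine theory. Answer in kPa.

K_a = (1 − sin φ)/(1 + sin φ) = 0.4090.
γ' = 20.7 − 9.81 = 10.89 kN/m³.
Effective vertical stress at 1.0 m: σ'_v = 17.4×0.9 + 10.89×0.100 = 16.75 kPa.
σ'_h = K_a σ'_v = 0.4090 × 16.75 = 6.850 kPa; u = γ_w × 0.100 = 0.9810 kPa.
Total σ_h = 6.850 + 0.9810 = 7.831 kPa.

7.83 kPa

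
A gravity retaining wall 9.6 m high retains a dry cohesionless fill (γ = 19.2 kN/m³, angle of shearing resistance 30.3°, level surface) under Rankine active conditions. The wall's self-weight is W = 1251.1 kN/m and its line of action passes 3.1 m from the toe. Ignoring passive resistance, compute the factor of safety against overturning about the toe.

K_a = tan²(45° − 30.3°/2) = 0.3293.
P_a = ½K_aγH² = 0.5×0.3293×19.2×9.6² = 291.4 kN/m, acting at H/3 = 3.200 m above the base.
Overturning moment M_o = P_a × H/3 = 291.4 × 3.200 = 932.4.
Resisting moment M_r = W × 3.1 = 1251.1 × 3.1 = 3878.
FS_overturning = M_r/M_o = 3878/932.4 = 4.160.

4.16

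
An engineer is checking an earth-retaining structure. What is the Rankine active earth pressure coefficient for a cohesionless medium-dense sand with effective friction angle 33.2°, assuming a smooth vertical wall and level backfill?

K_a = (1 − sin φ)/(1 + sin φ) = (1 − sin 33.2°)/(1 + sin 33.2°) = 0.2924.

0.292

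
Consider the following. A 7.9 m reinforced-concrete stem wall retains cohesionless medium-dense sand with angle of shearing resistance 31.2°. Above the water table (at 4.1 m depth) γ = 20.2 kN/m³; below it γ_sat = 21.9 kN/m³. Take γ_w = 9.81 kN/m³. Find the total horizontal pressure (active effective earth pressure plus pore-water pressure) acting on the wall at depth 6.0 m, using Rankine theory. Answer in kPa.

52.2 kPa

K_a = (1 − sin φ)/(1 + sin φ) = 0.3175.
γ' = 21.9 − 9.81 = 12.09 kN/m³.
Effective vertical stress at 6.0 m: σ'_v = 20.2×4.1 + 12.09×1.90 = 105.8 kPa.
σ'_h = K_a σ'_v = 0.3175 × 105.8 = 33.59 kPa; u = γ_w × 1.90 = 18.64 kPa.
Total σ_h = 33.59 + 18.64 = 52.23 kPa.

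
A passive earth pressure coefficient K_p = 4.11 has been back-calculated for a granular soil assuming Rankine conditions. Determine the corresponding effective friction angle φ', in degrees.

K_p = (1+sin φ)/(1−sin φ) ⇒ sin φ = (K_p − 1)/(K_p + 1) = 0.6086.
φ = arcsin(0.6086) = 37.49°.

37.5°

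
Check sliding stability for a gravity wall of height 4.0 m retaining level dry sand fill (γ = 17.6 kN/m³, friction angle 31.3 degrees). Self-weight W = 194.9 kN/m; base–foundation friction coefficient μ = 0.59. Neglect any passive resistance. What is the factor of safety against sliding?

K_a = tan²(45° − 31.3°/2) = 0.3162.
P_a = ½K_aγH² = 0.5×0.3162×17.6×4.0² = 44.52 kN/m, acting at H/3 = 1.333 m above the base.
FS_sliding = μW / P_a = 0.59×194.9 / 44.52 = 2.583.

2.58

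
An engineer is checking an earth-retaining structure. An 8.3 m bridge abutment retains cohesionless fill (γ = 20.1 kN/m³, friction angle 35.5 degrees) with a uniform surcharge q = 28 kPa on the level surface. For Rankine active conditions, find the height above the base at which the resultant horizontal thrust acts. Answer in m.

3.11 m

K_a = 0.2653.
Triangular part P₁ = ½K_aγH² = 183.7 at H/3 = 2.767 m; rectangular part P₂ = K_a q H = 61.65 at H/2 = 4.150 m.
ȳ = (P₁·2.767 + P₂·4.150)/(P₁+P₂) = 3.114 m.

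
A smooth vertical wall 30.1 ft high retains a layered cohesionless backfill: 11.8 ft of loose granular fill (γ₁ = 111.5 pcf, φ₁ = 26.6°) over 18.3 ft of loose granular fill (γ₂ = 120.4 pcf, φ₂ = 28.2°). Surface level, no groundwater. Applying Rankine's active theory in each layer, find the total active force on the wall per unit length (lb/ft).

K_a1 = tan²(45°−26.6°/2) = 0.3814; K_a2 = tan²(45°−28.2°/2) = 0.3582.
Layer 1: σ at base = K_a1 γ₁ h₁ = 501.9 psf; P₁ = ½×501.9×11.8 = 2961.
Layer 2: σ_v at top = γ₁h₁ = 1316; σ_h top = K_a2×1316 = 471.3; σ_h base = K_a2×(1316+120.4×18.3) = 1260.
P₂ = ½(471.3+1260)×18.3 = 15850. Total P_a = 2961+15850 = 18810 lb/ft.

18800 lb/ft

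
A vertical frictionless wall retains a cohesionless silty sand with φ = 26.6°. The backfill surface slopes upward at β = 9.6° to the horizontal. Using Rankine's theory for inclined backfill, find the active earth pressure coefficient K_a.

K_a = cos β · (cos β − √(cos²β − cos²φ)) / (cos β + √(cos²β − cos²φ)).
cos β = 0.9860, cos φ = 0.8942, √(cos²β − cos²φ) = 0.4155.
K_a = 0.9860 × (0.9860 − 0.4155)/(0.9860 + 0.4155) = 0.4013.

0.401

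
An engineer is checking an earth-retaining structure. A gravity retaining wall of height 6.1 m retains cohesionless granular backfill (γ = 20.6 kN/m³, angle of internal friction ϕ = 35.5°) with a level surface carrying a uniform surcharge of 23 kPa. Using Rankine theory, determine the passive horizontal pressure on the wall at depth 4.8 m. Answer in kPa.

459 kPa

K_p = (1 + sin φ)/(1 − sin φ) = 3.770.
σ_v = γz + q = 20.6 × 4.8 + 23 = 121.9 kPa.
σ_h = K_p σ_v = 3.770 × 121.9 = 459.5 kPa.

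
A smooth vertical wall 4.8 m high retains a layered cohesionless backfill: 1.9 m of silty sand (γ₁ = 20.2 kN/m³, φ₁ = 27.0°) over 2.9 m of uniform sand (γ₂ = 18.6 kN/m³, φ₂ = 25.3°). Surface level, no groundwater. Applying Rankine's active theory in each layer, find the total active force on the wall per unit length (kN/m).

89.7 kN/m

K_a1 = tan²(45°−27.0°/2) = 0.3755; K_a2 = tan²(45°−25.3°/2) = 0.4012.
Layer 1: σ at base = K_a1 γ₁ h₁ = 14.41 kPa; P₁ = ½×14.41×1.9 = 13.69.
Layer 2: σ_v at top = γ₁h₁ = 38.38; σ_h top = K_a2×38.38 = 15.40; σ_h base = K_a2×(38.38+18.6×2.9) = 37.04.
P₂ = ½(15.40+37.04)×2.9 = 76.03. Total P_a = 13.69+76.03 = 89.72 kN/m.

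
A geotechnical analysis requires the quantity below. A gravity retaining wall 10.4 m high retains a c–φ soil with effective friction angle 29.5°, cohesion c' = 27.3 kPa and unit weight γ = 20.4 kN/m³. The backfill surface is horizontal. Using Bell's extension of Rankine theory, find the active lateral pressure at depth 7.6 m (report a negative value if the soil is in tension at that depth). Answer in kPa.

K_a = (1 − sin φ)/(1 + sin φ) = 0.3401.
σ_a = K_a γ z − 2c√K_a = 0.3401×20.4×7.6 − 2×27.3×0.5832 = 20.89 kPa.

20.9 kPa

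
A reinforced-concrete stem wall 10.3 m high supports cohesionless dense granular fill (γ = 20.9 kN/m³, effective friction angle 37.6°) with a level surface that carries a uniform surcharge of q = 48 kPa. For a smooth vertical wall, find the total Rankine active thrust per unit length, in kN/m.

K_a = tan²(45° − φ/2) = 0.2421.
Soil triangle: ½ K_a γ H² = 0.5×0.2421×20.9×10.3² = 268.4 kN/m.
Surcharge rectangle: K_a q H = 0.2421×48×10.3 = 119.7 kN/m.
Total = 268.4 + 119.7 = 388.1 kN/m.

388 kN/m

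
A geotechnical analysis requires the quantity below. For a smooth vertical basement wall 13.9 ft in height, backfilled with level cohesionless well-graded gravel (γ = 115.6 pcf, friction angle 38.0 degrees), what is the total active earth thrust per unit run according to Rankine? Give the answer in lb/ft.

K_a = tan²(45° − φ/2) = 0.2379.
P_a = ½ K_a γ H² = 0.5 × 0.2379 × 115.6 × 13.9² = 2657 lb/ft.

2660 lb/ft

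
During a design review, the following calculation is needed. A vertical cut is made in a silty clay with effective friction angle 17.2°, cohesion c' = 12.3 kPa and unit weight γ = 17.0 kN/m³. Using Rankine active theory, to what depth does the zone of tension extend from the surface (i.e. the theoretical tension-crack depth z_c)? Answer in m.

1.96 m

K_a = tan²(45° − 17.2°/2) = 0.5436; √K_a = 0.7373.
The active pressure is zero where K_a γ z = 2c√K_a, so z_c = 2c/(γ√K_a) = 2×12.3/(17.0×0.7373) = 1.963 m.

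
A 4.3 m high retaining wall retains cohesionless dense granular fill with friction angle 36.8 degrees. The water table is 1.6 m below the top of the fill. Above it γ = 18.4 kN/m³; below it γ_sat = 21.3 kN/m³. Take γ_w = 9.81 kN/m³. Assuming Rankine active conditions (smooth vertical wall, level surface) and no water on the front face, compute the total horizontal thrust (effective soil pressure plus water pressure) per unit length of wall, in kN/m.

K_a = tan²(45° − φ/2) = 0.2508.
γ' = 21.3 − 9.81 = 11.49 kN/m³. Depth below WT = 2.7 m.
σ'_h at WT = K_a γ d_w = 7.382 kPa; at base = 7.382 + K_a γ' × 2.7 = 15.16 kPa.
P₁ (0–1.6 m) = ½×7.382×1.6 = 5.906. P₂ (1.6–4.3 m) = ½(7.382+15.16)×2.7 = 30.43.
P_w = ½ γ_w h₂² = 0.5×9.81×2.7² = 35.76. Total = 5.906+30.43+35.76 = 72.10 kN/m.

72.1 kN/m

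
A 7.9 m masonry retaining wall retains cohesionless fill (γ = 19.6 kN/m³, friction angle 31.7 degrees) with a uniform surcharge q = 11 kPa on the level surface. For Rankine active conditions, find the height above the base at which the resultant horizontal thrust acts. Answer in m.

K_a = 0.3111.
Triangular part P₁ = ½K_aγH² = 190.3 at H/3 = 2.633 m; rectangular part P₂ = K_a q H = 27.03 at H/2 = 3.950 m.
ȳ = (P₁·2.633 + P₂·3.950)/(P₁+P₂) = 2.797 m.

2.80 m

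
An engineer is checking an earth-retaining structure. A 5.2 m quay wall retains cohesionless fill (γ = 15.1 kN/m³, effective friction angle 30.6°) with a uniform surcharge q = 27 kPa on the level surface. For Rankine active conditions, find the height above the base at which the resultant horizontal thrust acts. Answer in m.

K_a = 0.3253.
Triangular part P₁ = ½K_aγH² = 66.42 at H/3 = 1.733 m; rectangular part P₂ = K_a q H = 45.68 at H/2 = 2.600 m.
ȳ = (P₁·1.733 + P₂·2.600)/(P₁+P₂) = 2.086 m.

2.09 m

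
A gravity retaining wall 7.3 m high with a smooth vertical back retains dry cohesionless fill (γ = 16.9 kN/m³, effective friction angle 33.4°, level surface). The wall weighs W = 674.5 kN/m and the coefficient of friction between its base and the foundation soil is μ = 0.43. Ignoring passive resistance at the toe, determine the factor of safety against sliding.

K_a = tan²(45° − 33.4°/2) = 0.2899.
P_a = ½K_aγH² = 0.5×0.2899×16.9×7.3² = 130.6 kN/m, acting at H/3 = 2.433 m above the base.
FS_sliding = μW / P_a = 0.43×674.5 / 130.6 = 2.222.

2.22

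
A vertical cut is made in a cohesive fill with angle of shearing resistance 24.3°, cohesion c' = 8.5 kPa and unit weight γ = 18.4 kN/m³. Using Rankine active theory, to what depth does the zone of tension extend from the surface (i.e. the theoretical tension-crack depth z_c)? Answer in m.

K_a = tan²(45° − 24.3°/2) = 0.4169; √K_a = 0.6457.
The active pressure is zero where K_a γ z = 2c√K_a, so z_c = 2c/(γ√K_a) = 2×8.5/(18.4×0.6457) = 1.431 m.

1.43 m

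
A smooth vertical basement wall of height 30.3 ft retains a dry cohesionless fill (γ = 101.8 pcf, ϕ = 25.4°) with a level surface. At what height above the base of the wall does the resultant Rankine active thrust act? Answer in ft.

10.1 ft

K_a = 0.3996.
The pressure distribution is triangular, so the resultant acts at H/3 above the base = 30.3/3 = 10.10 ft.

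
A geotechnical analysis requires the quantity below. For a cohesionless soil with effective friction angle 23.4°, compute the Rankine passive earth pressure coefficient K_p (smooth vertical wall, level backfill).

K_p = (1 + sin φ)/(1 − sin φ) = tan²(45° + 23.4°/2) = 2.318.

2.32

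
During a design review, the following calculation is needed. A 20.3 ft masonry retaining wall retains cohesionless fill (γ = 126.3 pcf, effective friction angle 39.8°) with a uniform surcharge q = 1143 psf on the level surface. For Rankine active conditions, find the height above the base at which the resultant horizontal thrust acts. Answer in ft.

K_a = 0.2194.
Triangular part P₁ = ½K_aγH² = 5710 at H/3 = 6.767 ft; rectangular part P₂ = K_a q H = 5091 at H/2 = 10.15 ft.
ȳ = (P₁·6.767 + P₂·10.15)/(P₁+P₂) = 8.361 ft.

8.36 ft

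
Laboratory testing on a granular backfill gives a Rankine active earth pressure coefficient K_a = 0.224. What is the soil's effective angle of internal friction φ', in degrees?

39.3°

K_a = tan²(45° − φ/2) ⇒ 45° − φ/2 = arctan(√0.224) = 25.33°.
φ = 2(45° − 25.33°) = 39.34°.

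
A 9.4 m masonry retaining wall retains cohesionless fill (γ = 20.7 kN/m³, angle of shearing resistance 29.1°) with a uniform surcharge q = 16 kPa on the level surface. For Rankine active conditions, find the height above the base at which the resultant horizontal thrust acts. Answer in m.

3.35 m

K_a = 0.3456.
Triangular part P₁ = ½K_aγH² = 316.1 at H/3 = 3.133 m; rectangular part P₂ = K_a q H = 51.98 at H/2 = 4.700 m.
ȳ = (P₁·3.133 + P₂·4.700)/(P₁+P₂) = 3.355 m.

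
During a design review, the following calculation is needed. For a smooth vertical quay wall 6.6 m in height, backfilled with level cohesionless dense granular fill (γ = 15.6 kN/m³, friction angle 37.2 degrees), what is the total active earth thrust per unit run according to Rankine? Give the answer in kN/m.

83.7 kN/m

K_a = tan²(45° − φ/2) = 0.2464.
P_a = ½ K_a γ H² = 0.5 × 0.2464 × 15.6 × 6.6² = 83.72 kN/m.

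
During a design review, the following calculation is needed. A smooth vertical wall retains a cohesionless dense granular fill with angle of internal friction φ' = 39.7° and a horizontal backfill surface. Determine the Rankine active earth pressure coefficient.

0.220

K_a = (1 − sin φ)/(1 + sin φ) = (1 − sin 39.7°)/(1 + sin 39.7°) = 0.2204.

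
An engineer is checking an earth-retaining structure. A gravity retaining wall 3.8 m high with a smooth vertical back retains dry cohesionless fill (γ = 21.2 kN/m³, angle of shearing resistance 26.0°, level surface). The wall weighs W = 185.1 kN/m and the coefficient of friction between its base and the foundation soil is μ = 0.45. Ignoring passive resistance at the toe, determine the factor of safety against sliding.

K_a = tan²(45° − 26.0°/2) = 0.3905.
P_a = ½K_aγH² = 0.5×0.3905×21.2×3.8² = 59.77 kN/m, acting at H/3 = 1.267 m above the base.
FS_sliding = μW / P_a = 0.45×185.1 / 59.77 = 1.394.

1.39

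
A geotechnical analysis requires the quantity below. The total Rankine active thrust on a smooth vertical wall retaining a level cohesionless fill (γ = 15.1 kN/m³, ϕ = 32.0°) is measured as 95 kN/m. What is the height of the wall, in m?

K_a = 0.3073. P_a = ½ K_a γ H² ⇒ H = √(2P_a/(K_a γ)).
H = √(2×95/(0.3073×15.1)) = 6.399 m.

6.40 m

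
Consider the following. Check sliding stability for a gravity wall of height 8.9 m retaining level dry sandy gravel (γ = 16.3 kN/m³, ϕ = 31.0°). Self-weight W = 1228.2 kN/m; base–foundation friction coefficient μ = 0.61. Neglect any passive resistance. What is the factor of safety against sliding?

K_a = tan²(45° − 31.0°/2) = 0.3201.
P_a = ½K_aγH² = 0.5×0.3201×16.3×8.9² = 206.6 kN/m, acting at H/3 = 2.967 m above the base.
FS_sliding = μW / P_a = 0.61×1228.2 / 206.6 = 3.626.

3.63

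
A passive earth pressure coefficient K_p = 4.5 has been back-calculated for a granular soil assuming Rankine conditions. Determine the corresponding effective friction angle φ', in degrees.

39.5°

K_p = (1+sin φ)/(1−sin φ) ⇒ sin φ = (K_p − 1)/(K_p + 1) = 0.6364.
φ = arcsin(0.6364) = 39.52°.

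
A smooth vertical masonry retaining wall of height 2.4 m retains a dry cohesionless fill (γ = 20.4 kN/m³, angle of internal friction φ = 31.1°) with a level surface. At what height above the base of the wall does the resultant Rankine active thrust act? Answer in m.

0.800 m

K_a = 0.3188.
The pressure distribution is triangular, so the resultant acts at H/3 above the base = 2.4/3 = 0.8000 m.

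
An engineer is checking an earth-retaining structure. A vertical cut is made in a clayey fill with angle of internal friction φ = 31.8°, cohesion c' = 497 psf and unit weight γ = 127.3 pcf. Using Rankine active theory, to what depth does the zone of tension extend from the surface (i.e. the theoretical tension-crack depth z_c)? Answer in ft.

14.0 ft

K_a = tan²(45° − 31.8°/2) = 0.3098; √K_a = 0.5566.
The active pressure is zero where K_a γ z = 2c√K_a, so z_c = 2c/(γ√K_a) = 2×497/(127.3×0.5566) = 14.03 ft.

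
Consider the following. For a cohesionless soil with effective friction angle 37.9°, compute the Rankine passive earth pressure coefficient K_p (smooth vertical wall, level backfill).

4.19

K_p = (1 + sin φ)/(1 − sin φ) = tan²(45° + 37.9°/2) = 4.185.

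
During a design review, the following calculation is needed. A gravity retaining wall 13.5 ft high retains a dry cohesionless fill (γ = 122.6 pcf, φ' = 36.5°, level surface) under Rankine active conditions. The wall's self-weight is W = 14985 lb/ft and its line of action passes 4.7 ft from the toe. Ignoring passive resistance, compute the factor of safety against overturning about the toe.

5.51

K_a = tan²(45° − 36.5°/2) = 0.2541.
P_a = ½K_aγH² = 0.5×0.2541×122.6×13.5² = 2838 lb/ft, acting at H/3 = 4.500 ft above the base.
Overturning moment M_o = P_a × H/3 = 2838 × 4.500 = 12770.
Resisting moment M_r = W × 4.7 = 14985 × 4.7 = 70430.
FS_overturning = M_r/M_o = 70430/12770 = 5.514.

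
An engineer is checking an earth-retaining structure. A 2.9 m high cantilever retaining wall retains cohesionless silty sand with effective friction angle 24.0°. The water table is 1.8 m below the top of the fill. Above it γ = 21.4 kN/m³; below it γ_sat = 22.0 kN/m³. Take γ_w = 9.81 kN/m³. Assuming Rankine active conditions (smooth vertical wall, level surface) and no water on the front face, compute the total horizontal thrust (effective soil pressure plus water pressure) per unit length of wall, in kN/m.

41.5 kN/m

K_a = tan²(45° − φ/2) = 0.4217.
γ' = 22.0 − 9.81 = 12.19 kN/m³. Depth below WT = 1.1 m.
σ'_h at WT = K_a γ d_w = 16.25 kPa; at base = 16.25 + K_a γ' × 1.1 = 21.90 kPa.
P₁ (0–1.8 m) = ½×16.25×1.8 = 14.62. P₂ (1.8–2.9 m) = ½(16.25+21.90)×1.1 = 20.98.
P_w = ½ γ_w h₂² = 0.5×9.81×1.1² = 5.935. Total = 14.62+20.98+5.935 = 41.54 kN/m.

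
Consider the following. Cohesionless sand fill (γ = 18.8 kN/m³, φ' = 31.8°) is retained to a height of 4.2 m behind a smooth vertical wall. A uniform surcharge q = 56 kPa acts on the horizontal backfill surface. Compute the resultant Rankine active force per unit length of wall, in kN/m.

124 kN/m

K_a = tan²(45° − φ/2) = 0.3098.
Soil triangle: ½ K_a γ H² = 0.5×0.3098×18.8×4.2² = 51.37 kN/m.
Surcharge rectangle: K_a q H = 0.3098×56×4.2 = 72.86 kN/m.
Total = 51.37 + 72.86 = 124.2 kN/m.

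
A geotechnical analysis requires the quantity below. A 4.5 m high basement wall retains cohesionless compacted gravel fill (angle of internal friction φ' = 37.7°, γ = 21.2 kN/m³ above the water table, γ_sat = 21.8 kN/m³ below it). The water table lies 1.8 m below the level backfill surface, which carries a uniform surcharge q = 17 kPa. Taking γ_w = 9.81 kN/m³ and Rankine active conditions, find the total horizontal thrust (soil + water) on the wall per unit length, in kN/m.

K_a = tan²(45° − φ/2) = 0.2411.
γ' = 21.8 − 9.81 = 11.99 kN/m³. h₂ = H − d_w = 2.7 m.
σ'_h: at surface K_a·q = 4.098; at WT K_a(q+γd_w) = 13.30; at base K_a(q+γd_w+γ'h₂) = 21.10 kPa.
P₁ = ½(4.098+13.30)×1.8 = 15.66; P₂ = ½(13.30+21.10)×2.7 = 46.44; P_w = ½γ_w h₂² = 35.76.
Total = 15.66+46.44+35.76 = 97.85 kN/m.

97.8 kN/m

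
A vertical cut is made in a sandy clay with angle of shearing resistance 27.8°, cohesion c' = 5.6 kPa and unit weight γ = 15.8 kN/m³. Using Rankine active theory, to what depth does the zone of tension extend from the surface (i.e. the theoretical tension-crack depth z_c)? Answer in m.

K_a = tan²(45° − 27.8°/2) = 0.3639; √K_a = 0.6032.
The active pressure is zero where K_a γ z = 2c√K_a, so z_c = 2c/(γ√K_a) = 2×5.6/(15.8×0.6032) = 1.175 m.

1.18 m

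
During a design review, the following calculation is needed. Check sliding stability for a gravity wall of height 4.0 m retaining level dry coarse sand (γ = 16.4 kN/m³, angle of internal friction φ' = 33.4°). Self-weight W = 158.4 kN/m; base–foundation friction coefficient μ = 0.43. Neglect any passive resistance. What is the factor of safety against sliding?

K_a = tan²(45° − 33.4°/2) = 0.2899.
P_a = ½K_aγH² = 0.5×0.2899×16.4×4.0² = 38.04 kN/m, acting at H/3 = 1.333 m above the base.
FS_sliding = μW / P_a = 0.43×158.4 / 38.04 = 1.791.

1.79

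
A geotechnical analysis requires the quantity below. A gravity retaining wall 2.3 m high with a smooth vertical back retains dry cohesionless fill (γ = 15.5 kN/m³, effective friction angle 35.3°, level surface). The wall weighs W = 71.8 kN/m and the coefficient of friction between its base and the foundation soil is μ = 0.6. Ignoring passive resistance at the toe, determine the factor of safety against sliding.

3.93

K_a = tan²(45° − 35.3°/2) = 0.2675.
P_a = ½K_aγH² = 0.5×0.2675×15.5×2.3² = 10.97 kN/m, acting at H/3 = 0.7667 m above the base.
FS_sliding = μW / P_a = 0.6×71.8 / 10.97 = 3.928.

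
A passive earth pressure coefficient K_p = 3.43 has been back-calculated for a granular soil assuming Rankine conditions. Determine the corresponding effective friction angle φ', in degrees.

K_p = (1+sin φ)/(1−sin φ) ⇒ sin φ = (K_p − 1)/(K_p + 1) = 0.5485.
φ = arcsin(0.5485) = 33.27°.

33.3°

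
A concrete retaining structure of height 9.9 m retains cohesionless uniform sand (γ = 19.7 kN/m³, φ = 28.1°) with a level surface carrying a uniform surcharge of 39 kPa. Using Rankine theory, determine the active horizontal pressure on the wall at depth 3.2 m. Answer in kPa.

36.7 kPa

K_a = (1 − sin φ)/(1 + sin φ) = 0.3596.
σ_v = γz + q = 19.7 × 3.2 + 39 = 102.0 kPa.
σ_h = K_a σ_v = 0.3596 × 102.0 = 36.69 kPa.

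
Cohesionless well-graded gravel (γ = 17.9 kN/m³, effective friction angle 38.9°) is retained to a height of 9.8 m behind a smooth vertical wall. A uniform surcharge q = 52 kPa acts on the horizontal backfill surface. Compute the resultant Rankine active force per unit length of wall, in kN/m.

K_a = tan²(45° − φ/2) = 0.2285.
Soil triangle: ½ K_a γ H² = 0.5×0.2285×17.9×9.8² = 196.4 kN/m.
Surcharge rectangle: K_a q H = 0.2285×52×9.8 = 116.5 kN/m.
Total = 196.4 + 116.5 = 312.9 kN/m.

313 kN/m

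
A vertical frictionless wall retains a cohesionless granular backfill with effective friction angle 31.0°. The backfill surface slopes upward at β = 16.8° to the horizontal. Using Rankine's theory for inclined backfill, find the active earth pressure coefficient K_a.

0.367

K_a = cos β · (cos β − √(cos²β − cos²φ)) / (cos β + √(cos²β − cos²φ)).
cos β = 0.9573, cos φ = 0.8572, √(cos²β − cos²φ) = 0.4263.
K_a = 0.9573 × (0.9573 − 0.4263)/(0.9573 + 0.4263) = 0.3674.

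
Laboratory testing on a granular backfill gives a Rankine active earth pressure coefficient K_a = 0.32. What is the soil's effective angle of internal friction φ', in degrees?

K_a = tan²(45° − φ/2) ⇒ 45° − φ/2 = arctan(√0.32) = 29.50°.
φ = 2(45° − 29.50°) = 31.01°.

31.0°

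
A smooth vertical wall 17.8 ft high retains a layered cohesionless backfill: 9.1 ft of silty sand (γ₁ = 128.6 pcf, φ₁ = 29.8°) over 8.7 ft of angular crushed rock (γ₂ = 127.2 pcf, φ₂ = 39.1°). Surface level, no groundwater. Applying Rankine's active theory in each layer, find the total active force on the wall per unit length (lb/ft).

K_a1 = tan²(45°−29.8°/2) = 0.3360; K_a2 = tan²(45°−39.1°/2) = 0.2265.
Layer 1: σ at base = K_a1 γ₁ h₁ = 393.2 psf; P₁ = ½×393.2×9.1 = 1789.
Layer 2: σ_v at top = γ₁h₁ = 1170; σ_h top = K_a2×1170 = 265.0; σ_h base = K_a2×(1170+127.2×8.7) = 515.7.
P₂ = ½(265.0+515.7)×8.7 = 3396. Total P_a = 1789+3396 = 5185 lb/ft.

5190 lb/ft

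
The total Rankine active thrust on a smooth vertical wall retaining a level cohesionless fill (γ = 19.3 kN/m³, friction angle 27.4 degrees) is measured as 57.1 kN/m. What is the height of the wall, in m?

4.00 m

K_a = 0.3697. P_a = ½ K_a γ H² ⇒ H = √(2P_a/(K_a γ)).
H = √(2×57.1/(0.3697×19.3)) = 4.001 m.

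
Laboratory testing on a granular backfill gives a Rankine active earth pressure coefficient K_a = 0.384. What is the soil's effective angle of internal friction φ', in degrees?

26.4°

K_a = tan²(45° − φ/2) ⇒ 45° − φ/2 = arctan(√0.384) = 31.79°.
φ = 2(45° − 31.79°) = 26.43°.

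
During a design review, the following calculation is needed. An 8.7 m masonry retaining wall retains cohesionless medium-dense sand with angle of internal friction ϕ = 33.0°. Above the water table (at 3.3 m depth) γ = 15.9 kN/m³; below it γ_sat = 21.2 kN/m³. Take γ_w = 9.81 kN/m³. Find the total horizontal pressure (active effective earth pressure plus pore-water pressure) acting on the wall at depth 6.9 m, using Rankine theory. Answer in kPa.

62.9 kPa

K_a = (1 − sin φ)/(1 + sin φ) = 0.2948.
γ' = 21.2 − 9.81 = 11.39 kN/m³.
Effective vertical stress at 6.9 m: σ'_v = 15.9×3.3 + 11.39×3.60 = 93.47 kPa.
σ'_h = K_a σ'_v = 0.2948 × 93.47 = 27.56 kPa; u = γ_w × 3.60 = 35.32 kPa.
Total σ_h = 27.56 + 35.32 = 62.87 kPa.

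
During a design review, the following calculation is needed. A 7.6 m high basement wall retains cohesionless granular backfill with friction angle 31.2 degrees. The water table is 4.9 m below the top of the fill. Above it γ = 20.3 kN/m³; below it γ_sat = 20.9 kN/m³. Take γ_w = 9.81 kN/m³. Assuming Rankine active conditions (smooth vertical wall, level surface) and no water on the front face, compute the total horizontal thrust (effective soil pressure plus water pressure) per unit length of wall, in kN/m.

211 kN/m

K_a = tan²(45° − φ/2) = 0.3175.
γ' = 20.9 − 9.81 = 11.09 kN/m³. Depth below WT = 2.7 m.
σ'_h at WT = K_a γ d_w = 31.58 kPa; at base = 31.58 + K_a γ' × 2.7 = 41.09 kPa.
P₁ (0–4.9 m) = ½×31.58×4.9 = 77.38. P₂ (4.9–7.6 m) = ½(31.58+41.09)×2.7 = 98.10.
P_w = ½ γ_w h₂² = 0.5×9.81×2.7² = 35.76. Total = 77.38+98.10+35.76 = 211.2 kN/m.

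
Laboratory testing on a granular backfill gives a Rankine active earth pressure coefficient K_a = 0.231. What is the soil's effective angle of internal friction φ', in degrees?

K_a = tan²(45° − φ/2) ⇒ 45° − φ/2 = arctan(√0.231) = 25.67°.
φ = 2(45° − 25.67°) = 38.66°.

38.7°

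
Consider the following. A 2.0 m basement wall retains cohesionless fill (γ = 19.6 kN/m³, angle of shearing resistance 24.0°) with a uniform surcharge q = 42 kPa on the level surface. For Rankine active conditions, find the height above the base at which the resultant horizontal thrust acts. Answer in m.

0.894 m

K_a = 0.4217.
Triangular part P₁ = ½K_aγH² = 16.53 at H/3 = 0.6667 m; rectangular part P₂ = K_a q H = 35.43 at H/2 = 1.000 m.
ȳ = (P₁·0.6667 + P₂·1.000)/(P₁+P₂) = 0.8939 m.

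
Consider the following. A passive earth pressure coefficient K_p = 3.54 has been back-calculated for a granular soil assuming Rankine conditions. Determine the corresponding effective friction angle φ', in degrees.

34.0°

K_p = (1+sin φ)/(1−sin φ) ⇒ sin φ = (K_p − 1)/(K_p + 1) = 0.5595.
φ = arcsin(0.5595) = 34.02°.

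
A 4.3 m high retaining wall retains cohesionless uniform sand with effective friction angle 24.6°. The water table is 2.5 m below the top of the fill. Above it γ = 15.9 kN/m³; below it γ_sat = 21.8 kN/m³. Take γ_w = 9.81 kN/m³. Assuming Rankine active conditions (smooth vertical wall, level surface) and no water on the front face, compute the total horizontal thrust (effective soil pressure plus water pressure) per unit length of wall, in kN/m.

K_a = tan²(45° − φ/2) = 0.4121.
γ' = 21.8 − 9.81 = 11.99 kN/m³. Depth below WT = 1.8 m.
σ'_h at WT = K_a γ d_w = 16.38 kPa; at base = 16.38 + K_a γ' × 1.8 = 25.28 kPa.
P₁ (0–2.5 m) = ½×16.38×2.5 = 20.48. P₂ (2.5–4.3 m) = ½(16.38+25.28)×1.8 = 37.49.
P_w = ½ γ_w h₂² = 0.5×9.81×1.8² = 15.89. Total = 20.48+37.49+15.89 = 73.87 kN/m.

73.9 kN/m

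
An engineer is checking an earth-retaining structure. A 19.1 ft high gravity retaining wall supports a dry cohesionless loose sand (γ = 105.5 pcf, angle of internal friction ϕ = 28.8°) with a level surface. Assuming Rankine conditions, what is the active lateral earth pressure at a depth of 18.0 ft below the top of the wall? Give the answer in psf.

664 psf

K_a = (1 − sin φ)/(1 + sin φ) = 0.3498.
σ_h = K_a γ z = 0.3498 × 105.5 × 18.0 = 664.2 psf.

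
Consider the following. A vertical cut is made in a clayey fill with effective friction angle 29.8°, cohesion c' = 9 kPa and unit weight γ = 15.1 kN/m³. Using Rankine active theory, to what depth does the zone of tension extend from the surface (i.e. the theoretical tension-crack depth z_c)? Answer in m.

K_a = tan²(45° − 29.8°/2) = 0.3360; √K_a = 0.5797.
The active pressure is zero where K_a γ z = 2c√K_a, so z_c = 2c/(γ√K_a) = 2×9/(15.1×0.5797) = 2.056 m.

2.06 m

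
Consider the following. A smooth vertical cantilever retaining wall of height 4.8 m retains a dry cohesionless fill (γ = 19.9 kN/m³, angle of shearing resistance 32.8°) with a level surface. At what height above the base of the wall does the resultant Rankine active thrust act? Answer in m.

1.60 m

K_a = 0.2973.
The pressure distribution is triangular, so the resultant acts at H/3 above the base = 4.8/3 = 1.600 m.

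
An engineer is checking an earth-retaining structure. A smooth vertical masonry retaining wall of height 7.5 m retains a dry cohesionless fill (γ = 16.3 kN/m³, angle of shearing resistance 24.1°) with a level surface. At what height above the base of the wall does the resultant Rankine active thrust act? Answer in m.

K_a = 0.4201.
The pressure distribution is triangular, so the resultant acts at H/3 above the base = 7.5/3 = 2.500 m.

2.50 m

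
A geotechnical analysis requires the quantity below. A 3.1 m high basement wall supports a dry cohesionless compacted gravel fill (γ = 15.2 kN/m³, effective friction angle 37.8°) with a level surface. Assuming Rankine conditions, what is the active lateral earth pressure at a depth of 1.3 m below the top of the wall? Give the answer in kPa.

4.74 kPa

K_a = (1 − sin φ)/(1 + sin φ) = 0.2400.
σ_h = K_a γ z = 0.2400 × 15.2 × 1.3 = 4.742 kPa.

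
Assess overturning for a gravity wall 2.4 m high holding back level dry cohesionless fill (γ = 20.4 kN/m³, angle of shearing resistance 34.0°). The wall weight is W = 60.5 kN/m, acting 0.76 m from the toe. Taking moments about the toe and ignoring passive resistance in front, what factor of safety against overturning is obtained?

3.46

K_a = tan²(45° − 34.0°/2) = 0.2827.
P_a = ½K_aγH² = 0.5×0.2827×20.4×2.4² = 16.61 kN/m, acting at H/3 = 0.8000 m above the base.
Overturning moment M_o = P_a × H/3 = 16.61 × 0.8000 = 13.29.
Resisting moment M_r = W × 0.76 = 60.5 × 0.76 = 45.98.
FS_overturning = M_r/M_o = 45.98/13.29 = 3.460.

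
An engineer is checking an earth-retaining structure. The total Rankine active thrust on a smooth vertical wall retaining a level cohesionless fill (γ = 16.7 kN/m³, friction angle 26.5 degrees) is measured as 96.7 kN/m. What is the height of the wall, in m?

5.50 m

K_a = 0.3829. P_a = ½ K_a γ H² ⇒ H = √(2P_a/(K_a γ)).
H = √(2×96.7/(0.3829×16.7)) = 5.499 m.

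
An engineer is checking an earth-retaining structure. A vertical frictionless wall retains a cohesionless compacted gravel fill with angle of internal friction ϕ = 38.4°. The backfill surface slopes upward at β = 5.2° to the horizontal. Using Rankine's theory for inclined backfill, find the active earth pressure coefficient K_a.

K_a = cos β · (cos β − √(cos²β − cos²φ)) / (cos β + √(cos²β − cos²φ)).
cos β = 0.9959, cos φ = 0.7837, √(cos²β − cos²φ) = 0.6145.
K_a = 0.9959 × (0.9959 − 0.6145)/(0.9959 + 0.6145) = 0.2359.

0.236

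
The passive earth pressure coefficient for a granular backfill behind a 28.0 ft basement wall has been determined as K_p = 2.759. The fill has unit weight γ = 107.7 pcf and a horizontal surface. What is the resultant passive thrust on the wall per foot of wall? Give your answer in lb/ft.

116000 lb/ft

P = ½ K_p γ H² = 0.5 × 2.759 × 107.7 × 28.0² = 116500 lb/ft.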